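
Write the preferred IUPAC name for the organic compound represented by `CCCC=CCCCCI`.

The longest chain bearing the multiple bond is 9 carbons long (nonane).
The chain contains a C=C double bond, so the unsaturation ending is -ene.
The numbering direction is chosen so that numbering from this end puts the double bond at C-4 rather than C-5.
That gives the double bond between C-4 and C-5; an iodo group at C-9.
Putting it together: 9-iodonon-4-ene.

9-iodonon-4-ene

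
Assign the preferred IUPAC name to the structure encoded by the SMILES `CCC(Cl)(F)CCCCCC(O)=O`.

The longest chain bearing the –COOH group is 9 carbons long (nonane).
The highest-priority functional group is a carboxylic acid (terminal –COOH), so the name ends in -oic acid.
Number the chain so that the carboxylic acid carbon is C-1 by definition.
This places a chloro group at C-7; a fluoro group at C-7.
Prefixes are listed alphabetically: chloro, fluoro.
Assembling the pieces gives 7-chloro-7-fluorononanoic acid.

7-chloro-7-fluorononanoic acid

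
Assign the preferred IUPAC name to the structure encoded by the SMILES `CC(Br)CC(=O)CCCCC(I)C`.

Counting along the main chain through the carbonyl gives 10 carbons: the parent is decane.
The highest-priority functional group is a ketone (C=O on an internal carbon), so the name ends in -one.
Number the chain so that numbering from this end puts the carbonyl group at C-4 rather than C-7.
This places the carbonyl at C-4; a bromo group at C-2; an iodo group at C-9.
Substituent prefixes are cited in alphabetical order (multiplying prefixes like di-/tri- are ignored for ordering).
The name is 2-bromo-9-iododecan-4-one.

2-bromo-9-iododecan-4-one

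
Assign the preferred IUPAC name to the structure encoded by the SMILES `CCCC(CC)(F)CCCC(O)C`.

6-ethyl-6-fluorononan-2-ol

The longest chain bearing the –OH group is 9 carbons long (nonane).
An alcohol (–OH) is the principal characteristic group, giving the suffix -ol.
Choose the numbering such that numbering from this end puts the hydroxyl group at C-2 rather than C-8.
This places the hydroxyl at C-2; an ethyl group at C-6; a fluoro group at C-6.
Prefixes are listed alphabetically: ethyl, fluoro.
Assembling the pieces gives 6-ethyl-6-fluorononan-2-ol.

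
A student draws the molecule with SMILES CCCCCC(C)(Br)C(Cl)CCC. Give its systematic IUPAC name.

The parent chain contains 10 carbons (decane).
The numbering direction is chosen so that the substituent locant set {4,5,5} is lower than {6,6,7} at the first point of difference.
With this numbering: a bromo group at C-5; a chloro group at C-4; a methyl group at C-5.
The substituents are ordered alphabetically, ignoring any di-/tri- multipliers.
Putting it together: 5-bromo-4-chloro-5-methyldecane.

5-bromo-4-chloro-5-methyldecane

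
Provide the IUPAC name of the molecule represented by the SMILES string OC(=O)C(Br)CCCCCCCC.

2-bromodecanoic acid

The longest carbon chain that includes the –COOH group has 10 carbons, so the parent hydride is decane.
A carboxylic acid (terminal –COOH) is the principal characteristic group, giving the suffix -oic acid.
Choose the numbering such that the carboxylic acid carbon is C-1 by definition.
This places a bromo group at C-2.
The name is 2-bromodecanoic acid.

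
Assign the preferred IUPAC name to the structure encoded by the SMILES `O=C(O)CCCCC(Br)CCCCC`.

The longest chain bearing the –COOH group is 11 carbons long (undecane).
The highest-priority functional group is a carboxylic acid (terminal –COOH), so the name ends in -oic acid.
Choose the numbering such that the carboxylic acid carbon is C-1 by definition.
This places a bromo group at C-6.
The name is 6-bromoundecanoic acid.

6-bromoundecanoic acid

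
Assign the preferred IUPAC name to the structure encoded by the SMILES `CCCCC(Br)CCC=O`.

4-bromooctanal

The longest carbon chain that includes the –CHO group has 8 carbons, so the parent hydride is octane.
The highest-priority functional group is an aldehyde (terminal –CHO), so the name ends in -al.
Number the chain so that the aldehyde carbon is C-1 by definition.
That gives a bromo group at C-4.
Putting it together: 4-bromooctanal.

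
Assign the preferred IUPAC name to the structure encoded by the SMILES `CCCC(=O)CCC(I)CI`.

The longest carbon chain that includes the carbonyl has 8 carbons, so the parent hydride is octane.
A ketone (C=O on an internal carbon) is the principal characteristic group, giving the suffix -one.
Number the chain so that numbering from this end puts the carbonyl group at C-4 rather than C-5.
With this numbering: the carbonyl at C-4; iodo groups at C-7 and C-8.
Putting it together: 7,8-diiodooctan-4-one.

7,8-diiodooctan-4-one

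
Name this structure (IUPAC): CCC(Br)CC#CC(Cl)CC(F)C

The longest chain bearing the multiple bond is 10 carbons long (decane).
A C≡C triple bond in the chain gives the infix -yne-.
Choose the numbering such that the substituent locant set {2,4,8} is lower than {3,7,9} at the first point of difference.
This places the triple bond between C-5 and C-6; a bromo group at C-8; a chloro group at C-4; a fluoro group at C-2.
Substituent prefixes are cited in alphabetical order (multiplying prefixes like di-/tri- are ignored for ordering).
Putting it together: 8-bromo-4-chloro-2-fluorodec-5-yne.

8-bromo-4-chloro-2-fluorodec-5-yne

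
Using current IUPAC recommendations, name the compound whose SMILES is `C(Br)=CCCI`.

The longest carbon chain that includes the multiple bond has 4 carbons, so the parent hydride is butane.
The chain contains a C=C double bond, so the unsaturation ending is -ene.
Choose the numbering such that numbering from this end puts the double bond at C-1 rather than C-3.
This places the double bond between C-1 and C-2; a bromo group at C-1; an iodo group at C-4.
The substituents are ordered alphabetically, ignoring any di-/tri- multipliers.
Assembling the pieces gives 1-bromo-4-iodobut-1-ene.

1-bromo-4-iodobut-1-ene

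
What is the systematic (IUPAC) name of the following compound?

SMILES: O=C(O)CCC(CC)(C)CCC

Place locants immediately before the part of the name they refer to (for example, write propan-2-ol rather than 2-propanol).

The longest chain bearing the –COOH group is 7 carbons long (heptane).
The principal characteristic group is a carboxylic acid (terminal –COOH), named with the suffix -oic acid.
The numbering direction is chosen so that the carboxylic acid carbon is C-1 by definition.
That gives an ethyl group at C-4; a methyl group at C-4.
Prefixes are listed alphabetically: ethyl, methyl.
Putting it together: 4-ethyl-4-methylheptanoic acid.

4-ethyl-4-methylheptanoic acid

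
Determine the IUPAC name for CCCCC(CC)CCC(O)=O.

The longest chain bearing the –COOH group is 8 carbons long (octane).
The highest-priority functional group is a carboxylic acid (terminal –COOH), so the name ends in -oic acid.
Choose the numbering such that the carboxylic acid carbon is C-1 by definition.
This places an ethyl group at C-4.
The name is 4-ethyloctanoic acid.

4-ethyloctanoic acid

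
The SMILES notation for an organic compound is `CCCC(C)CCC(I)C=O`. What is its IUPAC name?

The longest chain bearing the –CHO group is 8 carbons long (octane).
The highest-priority functional group is an aldehyde (terminal –CHO), so the name ends in -al.
Number the chain so that the aldehyde carbon is C-1 by definition.
With this numbering: an iodo group at C-2; a methyl group at C-5.
Prefixes are listed alphabetically: iodo, methyl.
Assembling the pieces gives 2-iodo-5-methyloctanal.

2-iodo-5-methyloctanal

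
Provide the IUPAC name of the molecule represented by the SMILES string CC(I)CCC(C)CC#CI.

The longest chain bearing the multiple bond is 8 carbons long (octane).
The chain contains a C≡C triple bond, so the unsaturation ending is -yne.
Number the chain so that numbering from this end puts the triple bond at C-1 rather than C-7.
With this numbering: the triple bond between C-1 and C-2; iodo groups at C-1 and C-7; a methyl group at C-4.
Substituent prefixes are cited in alphabetical order (multiplying prefixes like di-/tri- are ignored for ordering).
The name is 1,7-diiodo-4-methyloct-1-yne.

1,7-diiodo-4-methyloct-1-yne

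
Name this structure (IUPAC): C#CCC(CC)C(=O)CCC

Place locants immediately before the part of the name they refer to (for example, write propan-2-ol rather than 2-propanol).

The longest chain bearing the carbonyl and the multiple bond is 8 carbons long (octane).
The highest-priority functional group is a ketone (C=O on an internal carbon), so the name ends in -one.
The chain contains a C≡C triple bond, so the unsaturation ending is -yne.
Choose the numbering such that numbering from this end puts the carbonyl group at C-4 rather than C-5.
With this numbering: the carbonyl at C-4; the triple bond between C-7 and C-8; an ethyl group at C-5.
Assembling the pieces gives 5-ethyloct-7-yn-4-one.

5-ethyloct-7-yn-4-one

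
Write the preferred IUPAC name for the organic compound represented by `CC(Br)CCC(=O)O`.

The longest carbon chain that includes the –COOH group has 5 carbons, so the parent hydride is pentane.
A carboxylic acid (terminal –COOH) is the principal characteristic group, giving the suffix -oic acid.
Choose the numbering such that the carboxylic acid carbon is C-1 by definition.
This places a bromo group at C-4.
Assembling the pieces gives 4-bromopentanoic acid.

4-bromopentanoic acid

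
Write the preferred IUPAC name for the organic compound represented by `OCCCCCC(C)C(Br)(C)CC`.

The longest chain bearing the –OH group is 9 carbons long (nonane).
The principal characteristic group is an alcohol (–OH), named with the suffix -ol.
The numbering direction is chosen so that numbering from this end puts the hydroxyl group at C-1 rather than C-9.
This places the hydroxyl at C-1; a bromo group at C-7; methyl groups at C-6 and C-7.
Substituent prefixes are cited in alphabetical order (multiplying prefixes like di-/tri- are ignored for ordering).
Putting it together: 7-bromo-6,7-dimethylnonan-1-ol.

7-bromo-6,7-dimethylnonan-1-ol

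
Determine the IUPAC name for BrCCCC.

The longest continuous carbon chain has 4 atoms, so the parent hydride is butane.
Number the chain so that the substituent locant set {1} is lower than {4} at the first point of difference.
This places a bromo group at C-1.
Putting it together: 1-bromobutane.

1-bromobutane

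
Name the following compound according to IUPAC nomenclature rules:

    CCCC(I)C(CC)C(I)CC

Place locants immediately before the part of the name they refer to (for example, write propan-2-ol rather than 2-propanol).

The parent chain contains 8 carbons (octane).
Choose the numbering such that the substituent locant set {3,4,5} is lower than {4,5,6} at the first point of difference.
With this numbering: an ethyl group at C-4; iodo groups at C-3 and C-5.
The substituents are ordered alphabetically, ignoring any di-/tri- multipliers.
The name is 4-ethyl-3,5-diiodooctane.

4-ethyl-3,5-diiodooctane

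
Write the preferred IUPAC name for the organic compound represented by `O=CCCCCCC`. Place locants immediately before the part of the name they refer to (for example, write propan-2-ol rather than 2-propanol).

heptanal

The longest carbon chain that includes the –CHO group has 7 carbons, so the parent hydride is heptane.
The principal characteristic group is an aldehyde (terminal –CHO), named with the suffix -al.
The numbering direction is chosen so that the aldehyde carbon is C-1 by definition.
Putting it together: heptanal.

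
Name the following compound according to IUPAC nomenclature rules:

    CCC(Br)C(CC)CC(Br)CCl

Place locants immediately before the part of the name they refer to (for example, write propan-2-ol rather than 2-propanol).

The longest continuous carbon chain has 7 atoms, so the parent hydride is heptane.
Choose the numbering such that the substituent locant set {1,2,4,5} is lower than {3,4,6,7} at the first point of difference.
This places bromo groups at C-2 and C-5; a chloro group at C-1; an ethyl group at C-4.
Prefixes are listed alphabetically: bromo, chloro, ethyl.
Assembling the pieces gives 2,5-dibromo-1-chloro-4-ethylheptane.

2,5-dibromo-1-chloro-4-ethylheptane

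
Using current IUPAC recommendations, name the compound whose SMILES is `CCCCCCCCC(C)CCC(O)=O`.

4-methyldodecanoic acid

The longest carbon chain that includes the –COOH group has 12 carbons, so the parent hydride is dodecane.
The principal characteristic group is a carboxylic acid (terminal –COOH), named with the suffix -oic acid.
Choose the numbering such that the carboxylic acid carbon is C-1 by definition.
This places a methyl group at C-4.
The name is 4-methyldodecanoic acid.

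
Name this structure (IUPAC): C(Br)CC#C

The longest chain bearing the multiple bond is 4 carbons long (butane).
The chain contains a C≡C triple bond, so the unsaturation ending is -yne.
The numbering direction is chosen so that numbering from this end puts the triple bond at C-1 rather than C-3.
With this numbering: the triple bond between C-1 and C-2; a bromo group at C-4.
The name is 4-bromobut-1-yne.

4-bromobut-1-yne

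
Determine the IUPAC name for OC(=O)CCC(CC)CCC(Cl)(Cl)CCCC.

7,7-dichloro-4-ethylundecanoic acid

The longest chain bearing the –COOH group is 11 carbons long (undecane).
The highest-priority functional group is a carboxylic acid (terminal –COOH), so the name ends in -oic acid.
Choose the numbering such that the carboxylic acid carbon is C-1 by definition.
That gives two chloro groups at C-7; an ethyl group at C-4.
Prefixes are listed alphabetically: chloro, ethyl.
Putting it together: 7,7-dichloro-4-ethylundecanoic acid.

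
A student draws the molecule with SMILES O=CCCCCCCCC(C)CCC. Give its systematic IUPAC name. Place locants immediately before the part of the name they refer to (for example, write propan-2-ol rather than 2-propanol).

The longest chain bearing the –CHO group is 12 carbons long (dodecane).
The principal characteristic group is an aldehyde (terminal –CHO), named with the suffix -al.
The numbering direction is chosen so that the aldehyde carbon is C-1 by definition.
With this numbering: a methyl group at C-9.
Assembling the pieces gives 9-methyldodecanal.

9-methyldodecanal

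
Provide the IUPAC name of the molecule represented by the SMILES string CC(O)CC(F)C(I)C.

4-fluoro-5-iodohexan-2-ol

The longest chain bearing the –OH group is 6 carbons long (hexane).
The principal characteristic group is an alcohol (–OH), named with the suffix -ol.
Number the chain so that numbering from this end puts the hydroxyl group at C-2 rather than C-5.
This places the hydroxyl at C-2; a fluoro group at C-4; an iodo group at C-5.
Substituent prefixes are cited in alphabetical order (multiplying prefixes like di-/tri- are ignored for ordering).
The name is 4-fluoro-5-iodohexan-2-ol.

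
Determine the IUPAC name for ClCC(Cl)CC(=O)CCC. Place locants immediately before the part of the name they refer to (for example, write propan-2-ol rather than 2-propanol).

The longest carbon chain that includes the carbonyl has 7 carbons, so the parent hydride is heptane.
The highest-priority functional group is a ketone (C=O on an internal carbon), so the name ends in -one.
Number the chain so that the substituent locant set {1,2} is lower than {6,7} at the first point of difference.
With this numbering: the carbonyl at C-4; chloro groups at C-1 and C-2.
Putting it together: 1,2-dichloroheptan-4-one.

1,2-dichloroheptan-4-one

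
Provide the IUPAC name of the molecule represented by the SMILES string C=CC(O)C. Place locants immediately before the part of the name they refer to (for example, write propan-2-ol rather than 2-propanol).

but-3-en-2-ol

Counting along the main chain through the –OH group and the multiple bond gives 4 carbons: the parent is butane.
The highest-priority functional group is an alcohol (–OH), so the name ends in -ol.
There is one C=C double bond, indicated by the ending -ene.
Choose the numbering such that numbering from this end puts the hydroxyl group at C-2 rather than C-3.
That gives the hydroxyl at C-2; the double bond between C-3 and C-4.
Putting it together: but-3-en-2-ol.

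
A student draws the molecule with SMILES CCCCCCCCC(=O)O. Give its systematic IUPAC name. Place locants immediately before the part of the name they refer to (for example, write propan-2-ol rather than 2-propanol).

nonanoic acid

Counting along the main chain through the –COOH group gives 9 carbons: the parent is nonane.
A carboxylic acid (terminal –COOH) is the principal characteristic group, giving the suffix -oic acid.
The numbering direction is chosen so that the carboxylic acid carbon is C-1 by definition.
Putting it together: nonanoic acid.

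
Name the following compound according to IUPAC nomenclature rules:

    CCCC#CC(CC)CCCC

Counting along the main chain through the multiple bond gives 10 carbons: the parent is decane.
There is one C≡C triple bond, indicated by the ending -yne.
Choose the numbering such that numbering from this end puts the triple bond at C-4 rather than C-6.
That gives the triple bond between C-4 and C-5; an ethyl group at C-6.
The name is 6-ethyldec-4-yne.

6-ethyldec-4-yne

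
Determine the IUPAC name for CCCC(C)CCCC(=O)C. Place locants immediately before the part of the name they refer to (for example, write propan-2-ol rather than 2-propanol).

6-methylnonan-2-one

The longest chain bearing the carbonyl is 9 carbons long (nonane).
The principal characteristic group is a ketone (C=O on an internal carbon), named with the suffix -one.
Number the chain so that numbering from this end puts the carbonyl group at C-2 rather than C-8.
That gives the carbonyl at C-2; a methyl group at C-6.
The name is 6-methylnonan-2-one.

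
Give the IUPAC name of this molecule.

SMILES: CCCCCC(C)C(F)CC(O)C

The longest chain bearing the –OH group is 10 carbons long (decane).
The principal characteristic group is an alcohol (–OH), named with the suffix -ol.
Number the chain so that numbering from this end puts the hydroxyl group at C-2 rather than C-9.
That gives the hydroxyl at C-2; a fluoro group at C-4; a methyl group at C-5.
The substituents are ordered alphabetically, ignoring any di-/tri- multipliers.
Putting it together: 4-fluoro-5-methyldecan-2-ol.

4-fluoro-5-methyldecan-2-ol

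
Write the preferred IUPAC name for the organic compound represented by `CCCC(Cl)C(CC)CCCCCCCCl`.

The longest carbon chain is 12 atoms: the parent is dodecane.
Number the chain so that the substituent locant set {1,8,9} is lower than {4,5,12} at the first point of difference.
That gives chloro groups at C-1 and C-9; an ethyl group at C-8.
Substituent prefixes are cited in alphabetical order (multiplying prefixes like di-/tri- are ignored for ordering).
The name is 1,9-dichloro-8-ethyldodecane.

1,9-dichloro-8-ethyldodecane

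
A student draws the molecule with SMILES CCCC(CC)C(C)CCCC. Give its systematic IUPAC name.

4-ethyl-5-methylnonane

The parent chain contains 9 carbons (nonane).
Number the chain so that the substituent locant set {4,5} is lower than {5,6} at the first point of difference.
With this numbering: an ethyl group at C-4; a methyl group at C-5.
Substituent prefixes are cited in alphabetical order (multiplying prefixes like di-/tri- are ignored for ordering).
The name is 4-ethyl-5-methylnonane.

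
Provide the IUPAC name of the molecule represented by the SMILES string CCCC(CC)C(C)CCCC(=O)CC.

The longest chain bearing the carbonyl is 11 carbons long (undecane).
The highest-priority functional group is a ketone (C=O on an internal carbon), so the name ends in -one.
Choose the numbering such that numbering from this end puts the carbonyl group at C-3 rather than C-9.
That gives the carbonyl at C-3; an ethyl group at C-8; a methyl group at C-7.
The substituents are ordered alphabetically, ignoring any di-/tri- multipliers.
Putting it together: 8-ethyl-7-methylundecan-3-one.

8-ethyl-7-methylundecan-3-one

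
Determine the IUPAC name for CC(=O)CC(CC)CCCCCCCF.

4-ethyl-11-fluoroundecan-2-one

The longest carbon chain that includes the carbonyl has 11 carbons, so the parent hydride is undecane.
The highest-priority functional group is a ketone (C=O on an internal carbon), so the name ends in -one.
Choose the numbering such that numbering from this end puts the carbonyl group at C-2 rather than C-10.
That gives the carbonyl at C-2; an ethyl group at C-4; a fluoro group at C-11.
Substituent prefixes are cited in alphabetical order (multiplying prefixes like di-/tri- are ignored for ordering).
Putting it together: 4-ethyl-11-fluoroundecan-2-one.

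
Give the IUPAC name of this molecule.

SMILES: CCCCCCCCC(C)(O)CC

3-methylundecan-3-ol

The longest carbon chain that includes the –OH group has 11 carbons, so the parent hydride is undecane.
The principal characteristic group is an alcohol (–OH), named with the suffix -ol.
Number the chain so that numbering from this end puts the hydroxyl group at C-3 rather than C-9.
That gives the hydroxyl at C-3; a methyl group at C-3.
Putting it together: 3-methylundecan-3-ol.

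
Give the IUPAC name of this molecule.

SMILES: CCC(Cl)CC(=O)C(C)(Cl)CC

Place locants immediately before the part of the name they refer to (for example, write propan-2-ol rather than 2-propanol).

The longest carbon chain that includes the carbonyl has 8 carbons, so the parent hydride is octane.
A ketone (C=O on an internal carbon) is the principal characteristic group, giving the suffix -one.
Choose the numbering such that numbering from this end puts the carbonyl group at C-4 rather than C-5.
This places the carbonyl at C-4; chloro groups at C-3 and C-6; a methyl group at C-3.
Substituent prefixes are cited in alphabetical order (multiplying prefixes like di-/tri- are ignored for ordering).
Putting it together: 3,6-dichloro-3-methyloctan-4-one.

3,6-dichloro-3-methyloctan-4-one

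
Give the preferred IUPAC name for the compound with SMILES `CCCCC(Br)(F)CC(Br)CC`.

The longest carbon chain is 9 atoms: the parent is nonane.
Choose the numbering such that the substituent locant set {3,5,5} is lower than {5,5,7} at the first point of difference.
That gives bromo groups at C-3 and C-5; a fluoro group at C-5.
Prefixes are listed alphabetically: bromo, fluoro.
Putting it together: 3,5-dibromo-5-fluorononane.

3,5-dibromo-5-fluorononane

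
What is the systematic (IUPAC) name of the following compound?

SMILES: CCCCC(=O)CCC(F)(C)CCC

8-fluoro-8-methylundecan-5-one

The longest carbon chain that includes the carbonyl has 11 carbons, so the parent hydride is undecane.
The principal characteristic group is a ketone (C=O on an internal carbon), named with the suffix -one.
Choose the numbering such that numbering from this end puts the carbonyl group at C-5 rather than C-7.
With this numbering: the carbonyl at C-5; a fluoro group at C-8; a methyl group at C-8.
The substituents are ordered alphabetically, ignoring any di-/tri- multipliers.
Putting it together: 8-fluoro-8-methylundecan-5-one.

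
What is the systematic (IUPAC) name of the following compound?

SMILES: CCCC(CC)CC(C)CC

5-ethyl-3-methyloctane

The longest carbon chain is 8 atoms: the parent is octane.
Choose the numbering such that the substituent locant set {3,5} is lower than {4,6} at the first point of difference.
This places an ethyl group at C-5; a methyl group at C-3.
The substituents are ordered alphabetically, ignoring any di-/tri- multipliers.
The name is 5-ethyl-3-methyloctane.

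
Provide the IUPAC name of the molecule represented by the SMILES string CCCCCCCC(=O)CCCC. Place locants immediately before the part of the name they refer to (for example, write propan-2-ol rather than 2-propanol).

The longest chain bearing the carbonyl is 12 carbons long (dodecane).
The highest-priority functional group is a ketone (C=O on an internal carbon), so the name ends in -one.
Choose the numbering such that numbering from this end puts the carbonyl group at C-5 rather than C-8.
That gives the carbonyl at C-5.
Putting it together: dodecan-5-one.

dodecan-5-one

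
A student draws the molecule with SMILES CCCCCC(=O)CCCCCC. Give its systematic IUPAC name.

The longest chain bearing the carbonyl is 12 carbons long (dodecane).
A ketone (C=O on an internal carbon) is the principal characteristic group, giving the suffix -one.
Choose the numbering such that numbering from this end puts the carbonyl group at C-6 rather than C-7.
With this numbering: the carbonyl at C-6.
Putting it together: dodecan-6-one.

dodecan-6-one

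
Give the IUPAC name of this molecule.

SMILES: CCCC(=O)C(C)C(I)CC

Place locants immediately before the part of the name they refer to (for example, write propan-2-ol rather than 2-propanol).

The longest carbon chain that includes the carbonyl has 8 carbons, so the parent hydride is octane.
The principal characteristic group is a ketone (C=O on an internal carbon), named with the suffix -one.
The numbering direction is chosen so that numbering from this end puts the carbonyl group at C-4 rather than C-5.
With this numbering: the carbonyl at C-4; an iodo group at C-6; a methyl group at C-5.
Prefixes are listed alphabetically: iodo, methyl.
Putting it together: 6-iodo-5-methyloctan-4-one.

6-iodo-5-methyloctan-4-one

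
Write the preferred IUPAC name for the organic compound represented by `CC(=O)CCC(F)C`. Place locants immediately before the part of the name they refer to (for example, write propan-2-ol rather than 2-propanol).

The longest chain bearing the carbonyl is 6 carbons long (hexane).
A ketone (C=O on an internal carbon) is the principal characteristic group, giving the suffix -one.
The numbering direction is chosen so that numbering from this end puts the carbonyl group at C-2 rather than C-5.
With this numbering: the carbonyl at C-2; a fluoro group at C-5.
Assembling the pieces gives 5-fluorohexan-2-one.

5-fluorohexan-2-one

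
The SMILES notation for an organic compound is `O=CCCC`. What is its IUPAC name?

The longest chain bearing the –CHO group is 4 carbons long (butane).
The highest-priority functional group is an aldehyde (terminal –CHO), so the name ends in -al.
Number the chain so that the aldehyde carbon is C-1 by definition.
Putting it together: butanal.

butanal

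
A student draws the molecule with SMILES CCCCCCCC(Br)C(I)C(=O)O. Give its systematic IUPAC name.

3-bromo-2-iododecanoic acid

The longest chain bearing the –COOH group is 10 carbons long (decane).
The principal characteristic group is a carboxylic acid (terminal –COOH), named with the suffix -oic acid.
The numbering direction is chosen so that the carboxylic acid carbon is C-1 by definition.
That gives a bromo group at C-3; an iodo group at C-2.
Prefixes are listed alphabetically: bromo, iodo.
Assembling the pieces gives 3-bromo-2-iododecanoic acid.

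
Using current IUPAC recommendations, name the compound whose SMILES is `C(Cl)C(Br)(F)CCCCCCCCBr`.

2,10-dibromo-1-chloro-2-fluorodecane

The parent chain contains 10 carbons (decane).
Choose the numbering such that the substituent locant set {1,2,2,10} is lower than {1,9,9,10} at the first point of difference.
With this numbering: bromo groups at C-2 and C-10; a chloro group at C-1; a fluoro group at C-2.
Substituent prefixes are cited in alphabetical order (multiplying prefixes like di-/tri- are ignored for ordering).
Putting it together: 2,10-dibromo-1-chloro-2-fluorodecane.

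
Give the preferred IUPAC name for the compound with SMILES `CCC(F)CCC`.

The longest carbon chain is 6 atoms: the parent is hexane.
Number the chain so that the substituent locant set {3} is lower than {4} at the first point of difference.
With this numbering: a fluoro group at C-3.
Putting it together: 3-fluorohexane.

3-fluorohexane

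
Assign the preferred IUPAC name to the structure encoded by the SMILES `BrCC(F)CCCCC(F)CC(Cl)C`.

The longest continuous carbon chain has 10 atoms, so the parent hydride is decane.
Number the chain so that the substituent locant set {1,2,7,9} is lower than {2,4,9,10} at the first point of difference.
This places a bromo group at C-1; a chloro group at C-9; fluoro groups at C-2 and C-7.
The substituents are ordered alphabetically, ignoring any di-/tri- multipliers.
Putting it together: 1-bromo-9-chloro-2,7-difluorodecane.

1-bromo-9-chloro-2,7-difluorodecane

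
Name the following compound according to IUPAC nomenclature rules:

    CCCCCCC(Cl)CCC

The parent chain contains 10 carbons (decane).
The numbering direction is chosen so that the substituent locant set {4} is lower than {7} at the first point of difference.
This places a chloro group at C-4.
Putting it together: 4-chlorodecane.

4-chlorodecane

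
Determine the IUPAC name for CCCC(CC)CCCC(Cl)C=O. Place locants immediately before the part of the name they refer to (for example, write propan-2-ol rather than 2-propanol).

2-chloro-6-ethylnonanal

Counting along the main chain through the –CHO group gives 9 carbons: the parent is nonane.
An aldehyde (terminal –CHO) is the principal characteristic group, giving the suffix -al.
Choose the numbering such that the aldehyde carbon is C-1 by definition.
This places a chloro group at C-2; an ethyl group at C-6.
The substituents are ordered alphabetically, ignoring any di-/tri- multipliers.
Putting it together: 2-chloro-6-ethylnonanal.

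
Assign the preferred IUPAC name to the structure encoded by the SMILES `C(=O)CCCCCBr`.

The longest carbon chain that includes the –CHO group has 6 carbons, so the parent hydride is hexane.
The principal characteristic group is an aldehyde (terminal –CHO), named with the suffix -al.
The numbering direction is chosen so that the aldehyde carbon is C-1 by definition.
With this numbering: a bromo group at C-6.
Assembling the pieces gives 6-bromohexanal.

6-bromohexanal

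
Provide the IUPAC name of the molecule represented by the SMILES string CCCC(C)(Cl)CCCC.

4-chloro-4-methyloctane

The parent chain contains 8 carbons (octane).
Number the chain so that the substituent locant set {4,4} is lower than {5,5} at the first point of difference.
That gives a chloro group at C-4; a methyl group at C-4.
Substituent prefixes are cited in alphabetical order (multiplying prefixes like di-/tri- are ignored for ordering).
Assembling the pieces gives 4-chloro-4-methyloctane.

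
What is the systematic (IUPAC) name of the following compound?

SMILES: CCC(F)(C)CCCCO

5-fluoro-5-methylheptan-1-ol

The longest carbon chain that includes the –OH group has 7 carbons, so the parent hydride is heptane.
The highest-priority functional group is an alcohol (–OH), so the name ends in -ol.
The numbering direction is chosen so that numbering from this end puts the hydroxyl group at C-1 rather than C-7.
This places the hydroxyl at C-1; a fluoro group at C-5; a methyl group at C-5.
Substituent prefixes are cited in alphabetical order (multiplying prefixes like di-/tri- are ignored for ordering).
Putting it together: 5-fluoro-5-methylheptan-1-ol.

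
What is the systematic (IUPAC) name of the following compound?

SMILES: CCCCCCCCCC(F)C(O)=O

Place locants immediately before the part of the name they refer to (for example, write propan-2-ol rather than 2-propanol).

The longest carbon chain that includes the –COOH group has 11 carbons, so the parent hydride is undecane.
The highest-priority functional group is a carboxylic acid (terminal –COOH), so the name ends in -oic acid.
The numbering direction is chosen so that the carboxylic acid carbon is C-1 by definition.
That gives a fluoro group at C-2.
Putting it together: 2-fluoroundecanoic acid.

2-fluoroundecanoic acid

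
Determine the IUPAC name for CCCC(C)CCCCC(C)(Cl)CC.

The longest carbon chain is 11 atoms: the parent is undecane.
The numbering direction is chosen so that the substituent locant set {3,3,8} is lower than {4,9,9} at the first point of difference.
That gives a chloro group at C-3; methyl groups at C-3 and C-8.
Prefixes are listed alphabetically: chloro, methyl.
Assembling the pieces gives 3-chloro-3,8-dimethylundecane.

3-chloro-3,8-dimethylundecane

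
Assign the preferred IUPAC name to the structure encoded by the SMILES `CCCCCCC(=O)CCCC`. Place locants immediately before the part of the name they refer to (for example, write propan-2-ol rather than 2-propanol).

undecan-5-one

The longest carbon chain that includes the carbonyl has 11 carbons, so the parent hydride is undecane.
The principal characteristic group is a ketone (C=O on an internal carbon), named with the suffix -one.
The numbering direction is chosen so that numbering from this end puts the carbonyl group at C-5 rather than C-7.
That gives the carbonyl at C-5.
The name is undecan-5-one.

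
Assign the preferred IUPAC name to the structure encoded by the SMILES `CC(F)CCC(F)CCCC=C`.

6,9-difluorodec-1-ene

Counting along the main chain through the multiple bond gives 10 carbons: the parent is decane.
The chain contains a C=C double bond, so the unsaturation ending is -ene.
The numbering direction is chosen so that numbering from this end puts the double bond at C-1 rather than C-9.
This places the double bond between C-1 and C-2; fluoro groups at C-6 and C-9.
Assembling the pieces gives 6,9-difluorodec-1-ene.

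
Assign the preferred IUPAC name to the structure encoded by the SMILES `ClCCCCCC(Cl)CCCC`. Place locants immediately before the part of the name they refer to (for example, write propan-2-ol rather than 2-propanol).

1,6-dichlorodecane

The parent chain contains 10 carbons (decane).
The numbering direction is chosen so that the substituent locant set {1,6} is lower than {5,10} at the first point of difference.
This places chloro groups at C-1 and C-6.
The name is 1,6-dichlorodecane.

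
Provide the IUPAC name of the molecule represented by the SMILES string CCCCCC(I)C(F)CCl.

1-chloro-2-fluoro-3-iodooctane

The longest continuous carbon chain has 8 atoms, so the parent hydride is octane.
The numbering direction is chosen so that the substituent locant set {1,2,3} is lower than {6,7,8} at the first point of difference.
That gives a chloro group at C-1; a fluoro group at C-2; an iodo group at C-3.
Substituent prefixes are cited in alphabetical order (multiplying prefixes like di-/tri- are ignored for ordering).
Assembling the pieces gives 1-chloro-2-fluoro-3-iodooctane.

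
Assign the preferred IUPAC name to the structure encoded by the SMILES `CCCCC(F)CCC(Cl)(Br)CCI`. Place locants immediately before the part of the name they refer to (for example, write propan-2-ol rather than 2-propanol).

The parent chain contains 10 carbons (decane).
The numbering direction is chosen so that the substituent locant set {1,3,3,6} is lower than {5,8,8,10} at the first point of difference.
That gives a bromo group at C-3; a chloro group at C-3; a fluoro group at C-6; an iodo group at C-1.
The substituents are ordered alphabetically, ignoring any di-/tri- multipliers.
Putting it together: 3-bromo-3-chloro-6-fluoro-1-iododecane.

3-bromo-3-chloro-6-fluoro-1-iododecane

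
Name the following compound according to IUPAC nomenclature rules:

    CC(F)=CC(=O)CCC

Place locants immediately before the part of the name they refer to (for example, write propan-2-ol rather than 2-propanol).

The longest chain bearing the carbonyl and the multiple bond is 7 carbons long (heptane).
The principal characteristic group is a ketone (C=O on an internal carbon), named with the suffix -one.
A C=C double bond in the chain gives the infix -ene-.
The numbering direction is chosen so that numbering from this end puts the double bond at C-2 rather than C-5.
With this numbering: the carbonyl at C-4; the double bond between C-2 and C-3; a fluoro group at C-2.
Putting it together: 2-fluorohept-2-en-4-one.

2-fluorohept-2-en-4-one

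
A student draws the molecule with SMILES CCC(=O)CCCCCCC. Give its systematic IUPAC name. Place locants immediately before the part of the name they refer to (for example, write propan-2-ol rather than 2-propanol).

Counting along the main chain through the carbonyl gives 10 carbons: the parent is decane.
A ketone (C=O on an internal carbon) is the principal characteristic group, giving the suffix -one.
Choose the numbering such that numbering from this end puts the carbonyl group at C-3 rather than C-8.
With this numbering: the carbonyl at C-3.
Assembling the pieces gives decan-3-one.

decan-3-one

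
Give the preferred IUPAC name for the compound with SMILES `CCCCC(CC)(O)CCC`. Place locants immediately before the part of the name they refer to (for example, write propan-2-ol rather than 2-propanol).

The longest carbon chain that includes the –OH group has 8 carbons, so the parent hydride is octane.
The principal characteristic group is an alcohol (–OH), named with the suffix -ol.
Choose the numbering such that numbering from this end puts the hydroxyl group at C-4 rather than C-5.
This places the hydroxyl at C-4; an ethyl group at C-4.
Assembling the pieces gives 4-ethyloctan-4-ol.

4-ethyloctan-4-ol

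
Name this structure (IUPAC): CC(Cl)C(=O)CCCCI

2-chloro-7-iodoheptan-3-one

The longest chain bearing the carbonyl is 7 carbons long (heptane).
The principal characteristic group is a ketone (C=O on an internal carbon), named with the suffix -one.
The numbering direction is chosen so that numbering from this end puts the carbonyl group at C-3 rather than C-5.
With this numbering: the carbonyl at C-3; a chloro group at C-2; an iodo group at C-7.
Substituent prefixes are cited in alphabetical order (multiplying prefixes like di-/tri- are ignored for ordering).
Putting it together: 2-chloro-7-iodoheptan-3-one.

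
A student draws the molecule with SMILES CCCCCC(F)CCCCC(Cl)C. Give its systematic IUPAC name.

The parent chain contains 12 carbons (dodecane).
Choose the numbering such that the substituent locant set {2,7} is lower than {6,11} at the first point of difference.
This places a chloro group at C-2; a fluoro group at C-7.
Prefixes are listed alphabetically: chloro, fluoro.
The name is 2-chloro-7-fluorododecane.

2-chloro-7-fluorododecane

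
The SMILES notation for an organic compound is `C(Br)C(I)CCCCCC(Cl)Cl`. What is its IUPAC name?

The longest continuous carbon chain has 8 atoms, so the parent hydride is octane.
The numbering direction is chosen so that the substituent locant set {1,1,7,8} is lower than {1,2,8,8} at the first point of difference.
With this numbering: a bromo group at C-8; two chloro groups at C-1; an iodo group at C-7.
Substituent prefixes are cited in alphabetical order (multiplying prefixes like di-/tri- are ignored for ordering).
The name is 8-bromo-1,1-dichloro-7-iodooctane.

8-bromo-1,1-dichloro-7-iodooctane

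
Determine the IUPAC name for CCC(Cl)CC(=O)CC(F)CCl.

The longest chain bearing the carbonyl is 8 carbons long (octane).
The principal characteristic group is a ketone (C=O on an internal carbon), named with the suffix -one.
Number the chain so that numbering from this end puts the carbonyl group at C-4 rather than C-5.
This places the carbonyl at C-4; chloro groups at C-1 and C-6; a fluoro group at C-2.
Substituent prefixes are cited in alphabetical order (multiplying prefixes like di-/tri- are ignored for ordering).
Putting it together: 1,6-dichloro-2-fluorooctan-4-one.

1,6-dichloro-2-fluorooctan-4-one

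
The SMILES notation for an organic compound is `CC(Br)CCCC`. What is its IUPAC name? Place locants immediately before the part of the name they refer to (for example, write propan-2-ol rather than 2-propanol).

The longest carbon chain is 6 atoms: the parent is hexane.
The numbering direction is chosen so that the substituent locant set {2} is lower than {5} at the first point of difference.
That gives a bromo group at C-2.
The name is 2-bromohexane.

2-bromohexane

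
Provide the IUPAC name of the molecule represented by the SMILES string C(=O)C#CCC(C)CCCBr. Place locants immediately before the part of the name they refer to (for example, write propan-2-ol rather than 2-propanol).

8-bromo-5-methyloct-2-ynal

Counting along the main chain through the –CHO group and the multiple bond gives 8 carbons: the parent is octane.
The highest-priority functional group is an aldehyde (terminal –CHO), so the name ends in -al.
A C≡C triple bond in the chain gives the infix -yne-.
Number the chain so that the aldehyde carbon is C-1 by definition.
This places the triple bond between C-2 and C-3; a bromo group at C-8; a methyl group at C-5.
The substituents are ordered alphabetically, ignoring any di-/tri- multipliers.
Assembling the pieces gives 8-bromo-5-methyloct-2-ynal.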